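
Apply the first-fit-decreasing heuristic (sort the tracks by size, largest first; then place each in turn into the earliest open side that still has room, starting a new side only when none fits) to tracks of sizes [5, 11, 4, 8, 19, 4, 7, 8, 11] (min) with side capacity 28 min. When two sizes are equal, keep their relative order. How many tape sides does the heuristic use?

Sorted descending: 19, 11, 11, 8, 8, 7, 5, 4, 4.
  19 → side 1 (new)  [load 19/28]
  11 → side 2 (new)  [load 11/28]
  11 → side 2  [load 22/28]
  8 → side 1  [load 27/28]
  8 → side 3 (new)  [load 8/28]
  7 → side 3  [load 15/28]
  5 → side 2  [load 27/28]
  4 → side 3  [load 19/28]
  4 → side 3  [load 23/28]
3 tape sides opened.

3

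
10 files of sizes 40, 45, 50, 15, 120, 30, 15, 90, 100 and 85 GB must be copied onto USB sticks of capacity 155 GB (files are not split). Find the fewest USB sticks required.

Total = 120 + 100 + 90 + 85 + 50 + 45 + 40 + 30 + 15 + 15 = 590 GB.
Lower bound: ⌈590/155⌉ = 4 USB sticks.
A packing using 4 USB sticks:
  USB stick 1: 120 + 30 = 150
  USB stick 2: 100 + 50 = 150
  USB stick 3: 90 + 45 + 15 = 150
  USB stick 4: 85 + 40 + 15 = 140
This matches the lower bound, so 4 is optimal.

4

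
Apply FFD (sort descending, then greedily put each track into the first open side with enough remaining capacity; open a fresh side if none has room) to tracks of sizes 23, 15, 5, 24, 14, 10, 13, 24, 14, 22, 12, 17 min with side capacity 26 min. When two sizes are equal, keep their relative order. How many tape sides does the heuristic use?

Sorted descending: 24, 24, 23, 22, 17, 15, 14, 14, 13, 12, 10, 5.
  24 → side 1 (new)  [load 24/26]
  24 → side 2 (new)  [load 24/26]
  23 → side 3 (new)  [load 23/26]
  22 → side 4 (new)  [load 22/26]
  17 → side 5 (new)  [load 17/26]
  15 → side 6 (new)  [load 15/26]
  14 → side 7 (new)  [load 14/26]
  14 → side 8 (new)  [load 14/26]
  13 → side 9 (new)  [load 13/26]
  12 → side 7  [load 26/26]
  10 → side 6  [load 25/26]
  5 → side 5  [load 22/26]
9 tape sides opened.

9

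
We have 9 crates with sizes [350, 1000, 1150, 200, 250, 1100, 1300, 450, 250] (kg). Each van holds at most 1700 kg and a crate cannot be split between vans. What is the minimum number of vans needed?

4

Total = 1300 + 1150 + 1100 + 1000 + 450 + 350 + 250 + 250 + 200 = 6050 kg.
Lower bound: ⌈6050/1700⌉ = 4 vans.
A packing using 4 vans:
  van 1: 1300 + 350 = 1650
  van 2: 1150 + 450 = 1600
  van 3: 1100 + 250 + 250 = 1600
  van 4: 1000 + 200 = 1200
This matches the lower bound, so 4 is optimal.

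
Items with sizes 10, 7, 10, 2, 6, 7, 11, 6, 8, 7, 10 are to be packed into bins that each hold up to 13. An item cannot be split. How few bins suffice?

8

Total = 11 + 10 + 10 + 10 + 8 + 7 + 7 + 7 + 6 + 6 + 2 = 84.
Lower bound: ⌈84/13⌉ = 7 bins.
Also, 8 items each exceed 13/2, and no two of those can share a bin, so at least 8 bins are needed.
A packing using 8 bins:
  bin 1: 11 + 2 = 13
  bin 2: 10 = 10
  bin 3: 10 = 10
  bin 4: 10 = 10
  bin 5: 8 = 8
  bin 6: 7 + 6 = 13
  bin 7: 7 + 6 = 13
  bin 8: 7 = 7
This matches the lower bound, so 8 is optimal.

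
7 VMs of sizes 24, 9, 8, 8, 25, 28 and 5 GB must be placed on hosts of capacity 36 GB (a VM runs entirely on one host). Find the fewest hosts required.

Total = 28 + 25 + 24 + 9 + 8 + 8 + 5 = 107 GB.
Lower bound: ⌈107/36⌉ = 3 hosts.
A packing using 4 hosts:
  host 1: 28 + 8 = 36
  host 2: 25 + 9 = 34
  host 3: 24 + 8 = 32
  host 4: 5 = 5
No arrangement into 3 hosts stays within capacity, so 4 is optimal.

4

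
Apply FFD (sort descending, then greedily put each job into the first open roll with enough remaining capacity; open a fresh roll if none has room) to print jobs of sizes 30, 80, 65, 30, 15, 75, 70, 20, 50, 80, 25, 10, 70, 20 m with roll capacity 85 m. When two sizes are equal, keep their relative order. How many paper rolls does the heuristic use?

Sorted descending: 80, 80, 75, 70, 70, 65, 50, 30, 30, 25, 20, 20, 15, 10.
  80 → roll 1 (new)  [load 80/85]
  80 → roll 2 (new)  [load 80/85]
  75 → roll 3 (new)  [load 75/85]
  70 → roll 4 (new)  [load 70/85]
  70 → roll 5 (new)  [load 70/85]
  65 → roll 6 (new)  [load 65/85]
  50 → roll 7 (new)  [load 50/85]
  30 → roll 7  [load 80/85]
  30 → roll 8 (new)  [load 30/85]
  25 → roll 8  [load 55/85]
  20 → roll 6  [load 85/85]
  20 → roll 8  [load 75/85]
  15 → roll 4  [load 85/85]
  10 → roll 3  [load 85/85]
8 paper rolls opened.

8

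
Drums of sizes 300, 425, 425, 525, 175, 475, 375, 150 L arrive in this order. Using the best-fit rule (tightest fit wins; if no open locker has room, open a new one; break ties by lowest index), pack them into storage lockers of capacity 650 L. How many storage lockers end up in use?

  300 → locker 1 (new)  [load 300/650]
  425 → locker 2 (new)  [load 425/650]
  425 → locker 3 (new)  [load 425/650]
  525 → locker 4 (new)  [load 525/650]
  175 → locker 2  [load 600/650]
  475 → locker 5 (new)  [load 475/650]
  375 → locker 6 (new)  [load 375/650]
  150 → locker 5  [load 625/650]
6 storage lockers opened.

6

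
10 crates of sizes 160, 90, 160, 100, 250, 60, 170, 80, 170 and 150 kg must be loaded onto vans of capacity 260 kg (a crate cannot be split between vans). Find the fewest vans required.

6

Total = 250 + 170 + 170 + 160 + 160 + 150 + 100 + 90 + 80 + 60 = 1390 kg.
Lower bound: ⌈1390/260⌉ = 6 vans.
A packing using 6 vans:
  van 1: 250 = 250
  van 2: 170 + 90 = 260
  van 3: 170 + 80 = 250
  van 4: 160 + 100 = 260
  van 5: 160 + 60 = 220
  van 6: 150 = 150
This matches the lower bound, so 6 is optimal.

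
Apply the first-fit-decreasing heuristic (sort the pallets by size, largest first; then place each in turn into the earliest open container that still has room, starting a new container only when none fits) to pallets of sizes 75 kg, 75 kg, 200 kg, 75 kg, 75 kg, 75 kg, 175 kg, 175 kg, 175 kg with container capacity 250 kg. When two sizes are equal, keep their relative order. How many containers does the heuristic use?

Sorted descending: 200, 175, 175, 175, 75, 75, 75, 75, 75.
  200 → container 1 (new)  [load 200/250]
  175 → container 2 (new)  [load 175/250]
  175 → container 3 (new)  [load 175/250]
  175 → container 4 (new)  [load 175/250]
  75 → container 2  [load 250/250]
  75 → container 3  [load 250/250]
  75 → container 4  [load 250/250]
  75 → container 5 (new)  [load 75/250]
  75 → container 5  [load 150/250]
5 containers opened.

5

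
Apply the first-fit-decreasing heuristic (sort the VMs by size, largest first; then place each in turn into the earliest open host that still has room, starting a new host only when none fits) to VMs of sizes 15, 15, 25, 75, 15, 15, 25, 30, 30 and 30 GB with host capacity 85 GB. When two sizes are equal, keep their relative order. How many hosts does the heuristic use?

Sorted descending: 75, 30, 30, 30, 25, 25, 15, 15, 15, 15.
  75 → host 1 (new)  [load 75/85]
  30 → host 2 (new)  [load 30/85]
  30 → host 2  [load 60/85]
  30 → host 3 (new)  [load 30/85]
  25 → host 2  [load 85/85]
  25 → host 3  [load 55/85]
  15 → host 3  [load 70/85]
  15 → host 3  [load 85/85]
  15 → host 4 (new)  [load 15/85]
  15 → host 4  [load 30/85]
4 hosts opened.

4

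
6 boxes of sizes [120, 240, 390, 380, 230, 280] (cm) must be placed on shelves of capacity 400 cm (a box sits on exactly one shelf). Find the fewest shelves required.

Total = 390 + 380 + 280 + 240 + 230 + 120 = 1640 cm.
Lower bound: ⌈1640/400⌉ = 5 shelves.
A packing using 5 shelves:
  shelf 1: 390 = 390
  shelf 2: 380 = 380
  shelf 3: 280 + 120 = 400
  shelf 4: 240 = 240
  shelf 5: 230 = 230
This matches the lower bound, so 5 is optimal.

5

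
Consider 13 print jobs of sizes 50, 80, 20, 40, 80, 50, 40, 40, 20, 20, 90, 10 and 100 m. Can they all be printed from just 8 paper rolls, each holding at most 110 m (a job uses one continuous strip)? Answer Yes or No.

A valid assignment using 7 paper rolls:
  roll 1: 100 + 10 = 110
  roll 2: 90 + 20 = 110
  roll 3: 80 + 20 = 100
  roll 4: 80 + 20 = 100
  roll 5: 50 + 50 = 100
  roll 6: 40 + 40 = 80
  roll 7: 40 = 40
That uses only 7 ≤ 8, so 8 paper rolls are enough.

Yes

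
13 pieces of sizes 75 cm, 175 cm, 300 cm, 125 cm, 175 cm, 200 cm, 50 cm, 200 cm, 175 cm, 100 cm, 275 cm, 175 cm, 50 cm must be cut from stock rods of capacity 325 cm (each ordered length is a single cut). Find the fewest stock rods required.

Total = 300 + 275 + 200 + 200 + 175 + 175 + 175 + 175 + 125 + 100 + 75 + 50 + 50 = 2075 cm.
Lower bound: ⌈2075/325⌉ = 7 stock rods.
Also, 8 pieces each exceed 325/2 cm, and no two of those can share a stock rod, so at least 8 stock rods are needed.
A packing using 8 stock rods:
  stock rod 1: 300 = 300
  stock rod 2: 275 + 50 = 325
  stock rod 3: 200 + 125 = 325
  stock rod 4: 200 + 100 = 300
  stock rod 5: 175 + 75 + 50 = 300
  stock rod 6: 175 = 175
  stock rod 7: 175 = 175
  stock rod 8: 175 = 175
This matches the lower bound, so 8 is optimal.

8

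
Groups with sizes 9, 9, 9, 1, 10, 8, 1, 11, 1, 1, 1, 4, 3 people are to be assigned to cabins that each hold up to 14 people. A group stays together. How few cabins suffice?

6

Total = 11 + 10 + 9 + 9 + 9 + 8 + 4 + 3 + 1 + 1 + 1 + 1 + 1 = 68 people.
Lower bound: ⌈68/14⌉ = 5 cabins.
Also, 6 groups each exceed 7 people, and no two of those can share a cabin, so at least 6 cabins are needed.
A packing using 6 cabins:
  cabin 1: 11 + 3 = 14
  cabin 2: 10 + 4 = 14
  cabin 3: 9 + 1 + 1 + 1 + 1 + 1 = 14
  cabin 4: 9 = 9
  cabin 5: 9 = 9
  cabin 6: 8 = 8
This matches the lower bound, so 6 is optimal.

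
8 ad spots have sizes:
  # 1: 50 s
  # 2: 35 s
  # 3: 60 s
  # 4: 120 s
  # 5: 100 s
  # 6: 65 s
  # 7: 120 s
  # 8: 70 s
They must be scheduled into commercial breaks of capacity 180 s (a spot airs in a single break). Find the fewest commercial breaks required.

Total = 120 + 120 + 100 + 70 + 65 + 60 + 50 + 35 = 620 s.
Lower bound: ⌈620/180⌉ = 4 commercial breaks.
A packing using 4 commercial breaks:
  break 1: 120 + 60 = 180
  break 2: 120 + 50 = 170
  break 3: 100 + 70 = 170
  break 4: 65 + 35 = 100
This matches the lower bound, so 4 is optimal.

4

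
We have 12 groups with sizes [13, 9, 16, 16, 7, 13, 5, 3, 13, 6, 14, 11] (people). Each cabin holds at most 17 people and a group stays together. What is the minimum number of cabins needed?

Total = 16 + 16 + 14 + 13 + 13 + 13 + 11 + 9 + 7 + 6 + 5 + 3 = 126 people.
Lower bound: ⌈126/17⌉ = 8 cabins.
A packing using 9 cabins:
  cabin 1: 16 = 16
  cabin 2: 16 = 16
  cabin 3: 14 + 3 = 17
  cabin 4: 13 = 13
  cabin 5: 13 = 13
  cabin 6: 13 = 13
  cabin 7: 11 + 6 = 17
  cabin 8: 9 + 7 = 16
  cabin 9: 5 = 5
No arrangement into 8 cabins stays within capacity, so 9 is optimal.

9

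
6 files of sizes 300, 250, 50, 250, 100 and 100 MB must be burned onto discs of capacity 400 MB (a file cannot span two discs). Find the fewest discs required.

3

Total = 300 + 250 + 250 + 100 + 100 + 50 = 1050 MB.
Lower bound: ⌈1050/400⌉ = 3 discs.
A packing using 3 discs:
  disc 1: 300 + 100 = 400
  disc 2: 250 + 100 + 50 = 400
  disc 3: 250 = 250
This matches the lower bound, so 3 is optimal.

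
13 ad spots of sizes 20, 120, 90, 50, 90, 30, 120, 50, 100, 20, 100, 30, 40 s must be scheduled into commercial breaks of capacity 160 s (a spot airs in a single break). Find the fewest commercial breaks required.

6

Total = 120 + 120 + 100 + 100 + 90 + 90 + 50 + 50 + 40 + 30 + 30 + 20 + 20 = 860 s.
Lower bound: ⌈860/160⌉ = 6 commercial breaks.
A packing using 6 commercial breaks:
  break 1: 120 + 40 = 160
  break 2: 120 + 30 = 150
  break 3: 100 + 50 = 150
  break 4: 100 + 50 = 150
  break 5: 90 + 30 + 20 + 20 = 160
  break 6: 90 = 90
This matches the lower bound, so 6 is optimal.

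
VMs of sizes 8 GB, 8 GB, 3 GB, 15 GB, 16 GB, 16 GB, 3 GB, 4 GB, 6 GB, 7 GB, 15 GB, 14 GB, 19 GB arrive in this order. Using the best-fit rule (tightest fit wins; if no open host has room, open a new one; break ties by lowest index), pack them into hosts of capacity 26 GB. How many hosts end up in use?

  8 → host 1 (new)  [load 8/26]
  8 → host 1  [load 16/26]
  3 → host 1  [load 19/26]
  15 → host 2 (new)  [load 15/26]
  16 → host 3 (new)  [load 16/26]
  16 → host 4 (new)  [load 16/26]
  3 → host 1  [load 22/26]
  4 → host 1  [load 26/26]
  6 → host 3  [load 22/26]
  7 → host 4  [load 23/26]
  15 → host 5 (new)  [load 15/26]
  14 → host 6 (new)  [load 14/26]
  19 → host 7 (new)  [load 19/26]
7 hosts opened.

7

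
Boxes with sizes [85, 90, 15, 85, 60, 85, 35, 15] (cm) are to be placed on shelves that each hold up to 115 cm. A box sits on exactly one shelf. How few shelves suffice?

5

Total = 90 + 85 + 85 + 85 + 60 + 35 + 15 + 15 = 470 cm.
Lower bound: ⌈470/115⌉ = 5 shelves.
A packing using 5 shelves:
  shelf 1: 90 + 15 = 105
  shelf 2: 85 + 15 = 100
  shelf 3: 85 = 85
  shelf 4: 85 = 85
  shelf 5: 60 + 35 = 95
This matches the lower bound, so 5 is optimal.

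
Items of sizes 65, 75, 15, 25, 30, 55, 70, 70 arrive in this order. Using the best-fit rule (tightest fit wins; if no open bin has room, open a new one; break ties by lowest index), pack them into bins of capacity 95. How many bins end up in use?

5

  65 → bin 1 (new)  [load 65/95]
  75 → bin 2 (new)  [load 75/95]
  15 → bin 2  [load 90/95]
  25 → bin 1  [load 90/95]
  30 → bin 3 (new)  [load 30/95]
  55 → bin 3  [load 85/95]
  70 → bin 4 (new)  [load 70/95]
  70 → bin 5 (new)  [load 70/95]
5 bins opened.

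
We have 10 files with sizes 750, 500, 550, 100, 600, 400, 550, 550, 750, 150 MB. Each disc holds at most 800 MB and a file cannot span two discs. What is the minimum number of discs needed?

8

Total = 750 + 750 + 600 + 550 + 550 + 550 + 500 + 400 + 150 + 100 = 4900 MB.
Lower bound: ⌈4900/800⌉ = 7 discs.
A packing using 8 discs:
  disc 1: 750 = 750
  disc 2: 750 = 750
  disc 3: 600 + 150 = 750
  disc 4: 550 + 100 = 650
  disc 5: 550 = 550
  disc 6: 550 = 550
  disc 7: 500 = 500
  disc 8: 400 = 400
No arrangement into 7 discs stays within capacity, so 8 is optimal.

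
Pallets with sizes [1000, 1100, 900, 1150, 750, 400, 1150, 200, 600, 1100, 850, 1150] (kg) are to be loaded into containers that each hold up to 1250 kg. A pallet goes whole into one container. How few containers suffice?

10

Total = 1150 + 1150 + 1150 + 1100 + 1100 + 1000 + 900 + 850 + 750 + 600 + 400 + 200 = 10350 kg.
Lower bound: ⌈10350/1250⌉ = 9 containers.
A packing using 10 containers:
  container 1: 1150 = 1150
  container 2: 1150 = 1150
  container 3: 1150 = 1150
  container 4: 1100 = 1100
  container 5: 1100 = 1100
  container 6: 1000 + 200 = 1200
  container 7: 900 = 900
  container 8: 850 + 400 = 1250
  container 9: 750 = 750
  container 10: 600 = 600
No arrangement into 9 containers stays within capacity, so 10 is optimal.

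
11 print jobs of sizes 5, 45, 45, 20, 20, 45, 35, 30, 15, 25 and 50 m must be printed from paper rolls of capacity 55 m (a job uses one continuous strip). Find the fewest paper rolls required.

Total = 50 + 45 + 45 + 45 + 35 + 30 + 25 + 20 + 20 + 15 + 5 = 335 m.
Lower bound: ⌈335/55⌉ = 7 paper rolls.
A packing using 7 paper rolls:
  roll 1: 50 + 5 = 55
  roll 2: 45 = 45
  roll 3: 45 = 45
  roll 4: 45 = 45
  roll 5: 35 + 20 = 55
  roll 6: 30 + 25 = 55
  roll 7: 20 + 15 = 35
This matches the lower bound, so 7 is optimal.

7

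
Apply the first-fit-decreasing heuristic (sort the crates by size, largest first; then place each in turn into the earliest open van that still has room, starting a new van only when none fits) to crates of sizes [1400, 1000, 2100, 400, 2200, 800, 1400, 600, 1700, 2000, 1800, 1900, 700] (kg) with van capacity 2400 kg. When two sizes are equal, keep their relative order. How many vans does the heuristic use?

Sorted descending: 2200, 2100, 2000, 1900, 1800, 1700, 1400, 1400, 1000, 800, 700, 600, 400.
  2200 → van 1 (new)  [load 2200/2400]
  2100 → van 2 (new)  [load 2100/2400]
  2000 → van 3 (new)  [load 2000/2400]
  1900 → van 4 (new)  [load 1900/2400]
  1800 → van 5 (new)  [load 1800/2400]
  1700 → van 6 (new)  [load 1700/2400]
  1400 → van 7 (new)  [load 1400/2400]
  1400 → van 8 (new)  [load 1400/2400]
  1000 → van 7  [load 2400/2400]
  800 → van 8  [load 2200/2400]
  700 → van 6  [load 2400/2400]
  600 → van 5  [load 2400/2400]
  400 → van 3  [load 2400/2400]
8 vans opened.

8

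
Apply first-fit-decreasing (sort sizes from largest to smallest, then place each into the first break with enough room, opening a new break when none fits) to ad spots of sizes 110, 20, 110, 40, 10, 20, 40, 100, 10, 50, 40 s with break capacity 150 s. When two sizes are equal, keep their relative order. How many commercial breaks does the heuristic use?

4

Sorted descending: 110, 110, 100, 50, 40, 40, 40, 20, 20, 10, 10.
  110 → break 1 (new)  [load 110/150]
  110 → break 2 (new)  [load 110/150]
  100 → break 3 (new)  [load 100/150]
  50 → break 3  [load 150/150]
  40 → break 1  [load 150/150]
  40 → break 2  [load 150/150]
  40 → break 4 (new)  [load 40/150]
  20 → break 4  [load 60/150]
  20 → break 4  [load 80/150]
  10 → break 4  [load 90/150]
  10 → break 4  [load 100/150]
4 commercial breaks opened.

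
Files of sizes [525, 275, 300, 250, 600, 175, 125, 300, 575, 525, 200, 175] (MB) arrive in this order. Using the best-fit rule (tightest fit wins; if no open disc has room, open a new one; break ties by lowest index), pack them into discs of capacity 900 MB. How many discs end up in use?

  525 → disc 1 (new)  [load 525/900]
  275 → disc 1  [load 800/900]
  300 → disc 2 (new)  [load 300/900]
  250 → disc 2  [load 550/900]
  600 → disc 3 (new)  [load 600/900]
  175 → disc 3  [load 775/900]
  125 → disc 3  [load 900/900]
  300 → disc 2  [load 850/900]
  575 → disc 4 (new)  [load 575/900]
  525 → disc 5 (new)  [load 525/900]
  200 → disc 4  [load 775/900]
  175 → disc 5  [load 700/900]
5 discs opened.

5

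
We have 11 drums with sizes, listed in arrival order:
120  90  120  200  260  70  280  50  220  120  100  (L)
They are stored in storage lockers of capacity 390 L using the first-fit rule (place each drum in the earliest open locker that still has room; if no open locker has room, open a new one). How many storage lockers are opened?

  120 → locker 1 (new)  [load 120/390]
  90 → locker 1  [load 210/390]
  120 → locker 1  [load 330/390]
  200 → locker 2 (new)  [load 200/390]
  260 → locker 3 (new)  [load 260/390]
  70 → locker 2  [load 270/390]
  280 → locker 4 (new)  [load 280/390]
  50 → locker 1  [load 380/390]
  220 → locker 5 (new)  [load 220/390]
  120 → locker 2  [load 390/390]
  100 → locker 3  [load 360/390]
5 storage lockers opened.

5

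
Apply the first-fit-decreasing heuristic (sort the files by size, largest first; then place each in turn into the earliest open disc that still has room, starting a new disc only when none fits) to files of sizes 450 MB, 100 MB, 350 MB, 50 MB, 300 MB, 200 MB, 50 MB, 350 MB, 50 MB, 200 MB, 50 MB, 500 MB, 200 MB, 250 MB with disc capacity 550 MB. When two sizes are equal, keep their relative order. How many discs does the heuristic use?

Sorted descending: 500, 450, 350, 350, 300, 250, 200, 200, 200, 100, 50, 50, 50, 50.
  500 → disc 1 (new)  [load 500/550]
  450 → disc 2 (new)  [load 450/550]
  350 → disc 3 (new)  [load 350/550]
  350 → disc 4 (new)  [load 350/550]
  300 → disc 5 (new)  [load 300/550]
  250 → disc 5  [load 550/550]
  200 → disc 3  [load 550/550]
  200 → disc 4  [load 550/550]
  200 → disc 6 (new)  [load 200/550]
  100 → disc 2  [load 550/550]
  50 → disc 1  [load 550/550]
  50 → disc 6  [load 250/550]
  50 → disc 6  [load 300/550]
  50 → disc 6  [load 350/550]
6 discs opened.

6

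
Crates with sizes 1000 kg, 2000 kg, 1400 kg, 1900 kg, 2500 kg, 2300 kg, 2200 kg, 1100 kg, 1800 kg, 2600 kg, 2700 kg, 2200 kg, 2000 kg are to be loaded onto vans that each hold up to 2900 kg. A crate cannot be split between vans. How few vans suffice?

Total = 2700 + 2600 + 2500 + 2300 + 2200 + 2200 + 2000 + 2000 + 1900 + 1800 + 1400 + 1100 + 1000 = 25700 kg.
Lower bound: ⌈25700/2900⌉ = 9 vans.
Also, 10 crates each exceed 1450 kg, and no two of those can share a van, so at least 10 vans are needed.
A packing using 11 vans:
  van 1: 2700 = 2700
  van 2: 2600 = 2600
  van 3: 2500 = 2500
  van 4: 2300 = 2300
  van 5: 2200 = 2200
  van 6: 2200 = 2200
  van 7: 2000 = 2000
  van 8: 2000 = 2000
  van 9: 1900 + 1000 = 2900
  van 10: 1800 + 1100 = 2900
  van 11: 1400 = 1400
No arrangement into 10 vans stays within capacity, so 11 is optimal.

11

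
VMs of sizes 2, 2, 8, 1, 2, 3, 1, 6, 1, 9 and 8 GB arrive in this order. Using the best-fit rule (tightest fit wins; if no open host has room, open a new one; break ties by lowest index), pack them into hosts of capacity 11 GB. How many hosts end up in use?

  2 → host 1 (new)  [load 2/11]
  2 → host 1  [load 4/11]
  8 → host 2 (new)  [load 8/11]
  1 → host 2  [load 9/11]
  2 → host 2  [load 11/11]
  3 → host 1  [load 7/11]
  1 → host 1  [load 8/11]
  6 → host 3 (new)  [load 6/11]
  1 → host 1  [load 9/11]
  9 → host 4 (new)  [load 9/11]
  8 → host 5 (new)  [load 8/11]
5 hosts opened.

5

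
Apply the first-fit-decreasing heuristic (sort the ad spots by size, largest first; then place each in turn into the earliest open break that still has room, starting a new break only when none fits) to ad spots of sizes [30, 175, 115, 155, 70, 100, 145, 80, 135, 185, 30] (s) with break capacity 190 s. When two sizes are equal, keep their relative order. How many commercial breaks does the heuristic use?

Sorted descending: 185, 175, 155, 145, 135, 115, 100, 80, 70, 30, 30.
  185 → break 1 (new)  [load 185/190]
  175 → break 2 (new)  [load 175/190]
  155 → break 3 (new)  [load 155/190]
  145 → break 4 (new)  [load 145/190]
  135 → break 5 (new)  [load 135/190]
  115 → break 6 (new)  [load 115/190]
  100 → break 7 (new)  [load 100/190]
  80 → break 7  [load 180/190]
  70 → break 6  [load 185/190]
  30 → break 3  [load 185/190]
  30 → break 4  [load 175/190]
7 commercial breaks opened.

7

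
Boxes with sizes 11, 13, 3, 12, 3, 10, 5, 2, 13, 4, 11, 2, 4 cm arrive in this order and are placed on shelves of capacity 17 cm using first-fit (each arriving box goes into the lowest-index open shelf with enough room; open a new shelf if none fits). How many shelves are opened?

6

  11 → shelf 1 (new)  [load 11/17]
  13 → shelf 2 (new)  [load 13/17]
  3 → shelf 1  [load 14/17]
  12 → shelf 3 (new)  [load 12/17]
  3 → shelf 1  [load 17/17]
  10 → shelf 4 (new)  [load 10/17]
  5 → shelf 3  [load 17/17]
  2 → shelf 2  [load 15/17]
  13 → shelf 5 (new)  [load 13/17]
  4 → shelf 4  [load 14/17]
  11 → shelf 6 (new)  [load 11/17]
  2 → shelf 2  [load 17/17]
  4 → shelf 5  [load 17/17]
6 shelves opened.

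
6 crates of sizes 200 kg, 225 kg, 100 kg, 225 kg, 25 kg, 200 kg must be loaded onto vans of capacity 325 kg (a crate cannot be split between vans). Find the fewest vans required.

4

Total = 225 + 225 + 200 + 200 + 100 + 25 = 975 kg.
Lower bound: ⌈975/325⌉ = 3 vans.
Also, 4 crates each exceed 325/2 kg, and no two of those can share a van, so at least 4 vans are needed.
A packing using 4 vans:
  van 1: 225 + 100 = 325
  van 2: 225 + 25 = 250
  van 3: 200 = 200
  van 4: 200 = 200
This matches the lower bound, so 4 is optimal.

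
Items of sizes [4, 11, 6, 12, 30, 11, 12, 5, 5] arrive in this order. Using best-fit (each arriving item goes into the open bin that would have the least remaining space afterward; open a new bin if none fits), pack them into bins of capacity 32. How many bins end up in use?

  4 → bin 1 (new)  [load 4/32]
  11 → bin 1  [load 15/32]
  6 → bin 1  [load 21/32]
  12 → bin 2 (new)  [load 12/32]
  30 → bin 3 (new)  [load 30/32]
  11 → bin 1  [load 32/32]
  12 → bin 2  [load 24/32]
  5 → bin 2  [load 29/32]
  5 → bin 4 (new)  [load 5/32]
4 bins opened.

4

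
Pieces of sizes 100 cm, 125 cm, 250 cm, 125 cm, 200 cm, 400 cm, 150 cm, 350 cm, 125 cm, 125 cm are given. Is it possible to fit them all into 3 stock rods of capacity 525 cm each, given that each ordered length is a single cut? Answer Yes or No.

Total = 1950 cm; ⌈1950/525⌉ = 4.
At least 4 stock rods are required, but only 3 are allowed.

No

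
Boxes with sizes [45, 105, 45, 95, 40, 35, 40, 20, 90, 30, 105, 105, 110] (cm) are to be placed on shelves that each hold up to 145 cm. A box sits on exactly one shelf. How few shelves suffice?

7

Total = 110 + 105 + 105 + 105 + 95 + 90 + 45 + 45 + 40 + 40 + 35 + 30 + 20 = 865 cm.
Lower bound: ⌈865/145⌉ = 6 shelves.
A packing using 7 shelves:
  shelf 1: 110 + 35 = 145
  shelf 2: 105 + 40 = 145
  shelf 3: 105 + 40 = 145
  shelf 4: 105 + 30 = 135
  shelf 5: 95 + 45 = 140
  shelf 6: 90 + 45 = 135
  shelf 7: 20 = 20
No arrangement into 6 shelves stays within capacity, so 7 is optimal.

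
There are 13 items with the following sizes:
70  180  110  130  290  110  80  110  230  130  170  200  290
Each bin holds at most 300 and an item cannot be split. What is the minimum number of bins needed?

8

Total = 290 + 290 + 230 + 200 + 180 + 170 + 130 + 130 + 110 + 110 + 110 + 80 + 70 = 2100.
Lower bound: ⌈2100/300⌉ = 7 bins.
A packing using 8 bins:
  bin 1: 290 = 290
  bin 2: 290 = 290
  bin 3: 230 + 70 = 300
  bin 4: 200 + 80 = 280
  bin 5: 180 + 110 = 290
  bin 6: 170 + 130 = 300
  bin 7: 130 + 110 = 240
  bin 8: 110 = 110
No arrangement into 7 bins stays within capacity, so 8 is optimal.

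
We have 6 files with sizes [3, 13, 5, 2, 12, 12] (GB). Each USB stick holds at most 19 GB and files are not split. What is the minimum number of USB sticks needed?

Total = 13 + 12 + 12 + 5 + 3 + 2 = 47 GB.
Lower bound: ⌈47/19⌉ = 3 USB sticks.
A packing using 3 USB sticks:
  USB stick 1: 13 + 5 = 18
  USB stick 2: 12 + 3 + 2 = 17
  USB stick 3: 12 = 12
This matches the lower bound, so 3 is optimal.

3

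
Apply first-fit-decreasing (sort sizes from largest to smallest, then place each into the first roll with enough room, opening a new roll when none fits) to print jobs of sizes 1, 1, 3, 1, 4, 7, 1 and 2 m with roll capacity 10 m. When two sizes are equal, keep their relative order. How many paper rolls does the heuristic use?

2

Sorted descending: 7, 4, 3, 2, 1, 1, 1, 1.
  7 → roll 1 (new)  [load 7/10]
  4 → roll 2 (new)  [load 4/10]
  3 → roll 1  [load 10/10]
  2 → roll 2  [load 6/10]
  1 → roll 2  [load 7/10]
  1 → roll 2  [load 8/10]
  1 → roll 2  [load 9/10]
  1 → roll 2  [load 10/10]
2 paper rolls opened.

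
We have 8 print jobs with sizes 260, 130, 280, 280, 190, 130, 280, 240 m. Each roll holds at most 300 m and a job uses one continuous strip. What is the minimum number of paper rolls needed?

Total = 280 + 280 + 280 + 260 + 240 + 190 + 130 + 130 = 1790 m.
Lower bound: ⌈1790/300⌉ = 6 paper rolls.
A packing using 7 paper rolls:
  roll 1: 280 = 280
  roll 2: 280 = 280
  roll 3: 280 = 280
  roll 4: 260 = 260
  roll 5: 240 = 240
  roll 6: 190 = 190
  roll 7: 130 + 130 = 260
No arrangement into 6 paper rolls stays within capacity, so 7 is optimal.

7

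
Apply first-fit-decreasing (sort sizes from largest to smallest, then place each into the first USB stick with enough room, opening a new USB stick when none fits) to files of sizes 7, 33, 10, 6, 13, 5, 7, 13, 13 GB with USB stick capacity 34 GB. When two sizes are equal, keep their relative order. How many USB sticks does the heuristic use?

4

Sorted descending: 33, 13, 13, 13, 10, 7, 7, 6, 5.
  33 → USB stick 1 (new)  [load 33/34]
  13 → USB stick 2 (new)  [load 13/34]
  13 → USB stick 2  [load 26/34]
  13 → USB stick 3 (new)  [load 13/34]
  10 → USB stick 3  [load 23/34]
  7 → USB stick 2  [load 33/34]
  7 → USB stick 3  [load 30/34]
  6 → USB stick 4 (new)  [load 6/34]
  5 → USB stick 4  [load 11/34]
4 USB sticks opened.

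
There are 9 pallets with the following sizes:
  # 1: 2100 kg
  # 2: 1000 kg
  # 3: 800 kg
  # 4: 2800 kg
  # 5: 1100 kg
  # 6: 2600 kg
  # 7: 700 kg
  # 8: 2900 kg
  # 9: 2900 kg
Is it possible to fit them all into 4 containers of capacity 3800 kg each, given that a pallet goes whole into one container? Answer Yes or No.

Total = 16900 kg; ⌈16900/3800⌉ = 5.
At least 5 containers are required, but only 4 are allowed.

No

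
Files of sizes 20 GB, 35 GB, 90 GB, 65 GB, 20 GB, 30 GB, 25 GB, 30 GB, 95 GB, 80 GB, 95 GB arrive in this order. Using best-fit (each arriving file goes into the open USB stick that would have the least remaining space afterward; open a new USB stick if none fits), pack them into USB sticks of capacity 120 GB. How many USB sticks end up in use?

6

  20 → USB stick 1 (new)  [load 20/120]
  35 → USB stick 1  [load 55/120]
  90 → USB stick 2 (new)  [load 90/120]
  65 → USB stick 1  [load 120/120]
  20 → USB stick 2  [load 110/120]
  30 → USB stick 3 (new)  [load 30/120]
  25 → USB stick 3  [load 55/120]
  30 → USB stick 3  [load 85/120]
  95 → USB stick 4 (new)  [load 95/120]
  80 → USB stick 5 (new)  [load 80/120]
  95 → USB stick 6 (new)  [load 95/120]
6 USB sticks opened.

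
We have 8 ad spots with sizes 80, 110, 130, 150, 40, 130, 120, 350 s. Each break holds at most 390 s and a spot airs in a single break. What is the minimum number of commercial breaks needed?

3

Total = 350 + 150 + 130 + 130 + 120 + 110 + 80 + 40 = 1110 s.
Lower bound: ⌈1110/390⌉ = 3 commercial breaks.
A packing using 3 commercial breaks:
  break 1: 350 + 40 = 390
  break 2: 150 + 130 + 110 = 390
  break 3: 130 + 120 + 80 = 330
This matches the lower bound, so 3 is optimal.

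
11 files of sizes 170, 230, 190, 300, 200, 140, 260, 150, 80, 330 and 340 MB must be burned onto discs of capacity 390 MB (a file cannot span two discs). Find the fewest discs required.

7

Total = 340 + 330 + 300 + 260 + 230 + 200 + 190 + 170 + 150 + 140 + 80 = 2390 MB.
Lower bound: ⌈2390/390⌉ = 7 discs.
A packing using 7 discs:
  disc 1: 340 = 340
  disc 2: 330 = 330
  disc 3: 300 + 80 = 380
  disc 4: 260 = 260
  disc 5: 230 + 150 = 380
  disc 6: 200 + 190 = 390
  disc 7: 170 + 140 = 310
This matches the lower bound, so 7 is optimal.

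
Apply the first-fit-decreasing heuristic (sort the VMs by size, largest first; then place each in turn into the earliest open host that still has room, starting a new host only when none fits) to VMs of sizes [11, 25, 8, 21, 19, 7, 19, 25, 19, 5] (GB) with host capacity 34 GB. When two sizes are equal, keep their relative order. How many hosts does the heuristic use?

Sorted descending: 25, 25, 21, 19, 19, 19, 11, 8, 7, 5.
  25 → host 1 (new)  [load 25/34]
  25 → host 2 (new)  [load 25/34]
  21 → host 3 (new)  [load 21/34]
  19 → host 4 (new)  [load 19/34]
  19 → host 5 (new)  [load 19/34]
  19 → host 6 (new)  [load 19/34]
  11 → host 3  [load 32/34]
  8 → host 1  [load 33/34]
  7 → host 2  [load 32/34]
  5 → host 4  [load 24/34]
6 hosts opened.

6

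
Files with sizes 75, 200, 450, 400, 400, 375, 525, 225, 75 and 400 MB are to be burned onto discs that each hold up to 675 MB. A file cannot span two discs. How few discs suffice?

Total = 525 + 450 + 400 + 400 + 400 + 375 + 225 + 200 + 75 + 75 = 3125 MB.
Lower bound: ⌈3125/675⌉ = 5 discs.
Also, 6 files each exceed 675/2 MB, and no two of those can share a disc, so at least 6 discs are needed.
A packing using 6 discs:
  disc 1: 525 + 75 + 75 = 675
  disc 2: 450 + 225 = 675
  disc 3: 400 + 200 = 600
  disc 4: 400 = 400
  disc 5: 400 = 400
  disc 6: 375 = 375
This matches the lower bound, so 6 is optimal.

6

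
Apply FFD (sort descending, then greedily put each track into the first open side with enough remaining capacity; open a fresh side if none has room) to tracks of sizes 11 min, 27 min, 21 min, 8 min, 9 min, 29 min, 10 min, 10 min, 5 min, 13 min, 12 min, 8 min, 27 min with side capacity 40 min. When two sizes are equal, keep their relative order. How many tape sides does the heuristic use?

Sorted descending: 29, 27, 27, 21, 13, 12, 11, 10, 10, 9, 8, 8, 5.
  29 → side 1 (new)  [load 29/40]
  27 → side 2 (new)  [load 27/40]
  27 → side 3 (new)  [load 27/40]
  21 → side 4 (new)  [load 21/40]
  13 → side 2  [load 40/40]
  12 → side 3  [load 39/40]
  11 → side 1  [load 40/40]
  10 → side 4  [load 31/40]
  10 → side 5 (new)  [load 10/40]
  9 → side 4  [load 40/40]
  8 → side 5  [load 18/40]
  8 → side 5  [load 26/40]
  5 → side 5  [load 31/40]
5 tape sides opened.

5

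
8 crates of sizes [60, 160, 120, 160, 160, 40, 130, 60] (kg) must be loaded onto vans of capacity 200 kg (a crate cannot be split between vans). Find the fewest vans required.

Total = 160 + 160 + 160 + 130 + 120 + 60 + 60 + 40 = 890 kg.
Lower bound: ⌈890/200⌉ = 5 vans.
A packing using 5 vans:
  van 1: 160 + 40 = 200
  van 2: 160 = 160
  van 3: 160 = 160
  van 4: 130 + 60 = 190
  van 5: 120 + 60 = 180
This matches the lower bound, so 5 is optimal.

5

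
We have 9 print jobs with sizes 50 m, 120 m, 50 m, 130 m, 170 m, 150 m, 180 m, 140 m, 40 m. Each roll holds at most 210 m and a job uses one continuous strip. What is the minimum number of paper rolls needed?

Total = 180 + 170 + 150 + 140 + 130 + 120 + 50 + 50 + 40 = 1030 m.
Lower bound: ⌈1030/210⌉ = 5 paper rolls.
Also, 6 print jobs each exceed 105 m, and no two of those can share a roll, so at least 6 paper rolls are needed.
A packing using 6 paper rolls:
  roll 1: 180 = 180
  roll 2: 170 + 40 = 210
  roll 3: 150 + 50 = 200
  roll 4: 140 + 50 = 190
  roll 5: 130 = 130
  roll 6: 120 = 120
This matches the lower bound, so 6 is optimal.

6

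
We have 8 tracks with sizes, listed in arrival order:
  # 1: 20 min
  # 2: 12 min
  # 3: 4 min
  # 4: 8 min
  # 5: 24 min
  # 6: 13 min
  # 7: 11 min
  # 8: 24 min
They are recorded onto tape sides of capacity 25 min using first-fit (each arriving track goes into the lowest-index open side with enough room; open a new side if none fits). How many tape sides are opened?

5

  20 → side 1 (new)  [load 20/25]
  12 → side 2 (new)  [load 12/25]
  4 → side 1  [load 24/25]
  8 → side 2  [load 20/25]
  24 → side 3 (new)  [load 24/25]
  13 → side 4 (new)  [load 13/25]
  11 → side 4  [load 24/25]
  24 → side 5 (new)  [load 24/25]
5 tape sides opened.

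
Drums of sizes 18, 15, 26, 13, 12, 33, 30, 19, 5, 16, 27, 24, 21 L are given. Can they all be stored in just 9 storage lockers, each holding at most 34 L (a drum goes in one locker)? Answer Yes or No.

A valid assignment using 9 storage lockers:
  locker 1: 33 = 33
  locker 2: 30 = 30
  locker 3: 27 + 5 = 32
  locker 4: 26 = 26
  locker 5: 24 = 24
  locker 6: 21 + 13 = 34
  locker 7: 19 + 15 = 34
  locker 8: 18 + 16 = 34
  locker 9: 12 = 12
Every load is within 34 L, so 9 storage lockers suffice.

Yes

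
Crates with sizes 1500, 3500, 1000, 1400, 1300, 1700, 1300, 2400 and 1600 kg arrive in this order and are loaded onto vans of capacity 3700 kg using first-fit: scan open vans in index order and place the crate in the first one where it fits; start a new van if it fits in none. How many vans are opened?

  1500 → van 1 (new)  [load 1500/3700]
  3500 → van 2 (new)  [load 3500/3700]
  1000 → van 1  [load 2500/3700]
  1400 → van 3 (new)  [load 1400/3700]
  1300 → van 3  [load 2700/3700]
  1700 → van 4 (new)  [load 1700/3700]
  1300 → van 4  [load 3000/3700]
  2400 → van 5 (new)  [load 2400/3700]
  1600 → van 6 (new)  [load 1600/3700]
6 vans opened.

6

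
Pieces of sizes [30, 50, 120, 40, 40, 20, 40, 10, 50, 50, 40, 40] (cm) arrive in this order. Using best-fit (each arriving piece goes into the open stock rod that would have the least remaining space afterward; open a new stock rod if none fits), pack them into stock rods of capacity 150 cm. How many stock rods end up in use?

  30 → stock rod 1 (new)  [load 30/150]
  50 → stock rod 1  [load 80/150]
  120 → stock rod 2 (new)  [load 120/150]
  40 → stock rod 1  [load 120/150]
  40 → stock rod 3 (new)  [load 40/150]
  20 → stock rod 1  [load 140/150]
  40 → stock rod 3  [load 80/150]
  10 → stock rod 1  [load 150/150]
  50 → stock rod 3  [load 130/150]
  50 → stock rod 4 (new)  [load 50/150]
  40 → stock rod 4  [load 90/150]
  40 → stock rod 4  [load 130/150]
4 stock rods opened.

4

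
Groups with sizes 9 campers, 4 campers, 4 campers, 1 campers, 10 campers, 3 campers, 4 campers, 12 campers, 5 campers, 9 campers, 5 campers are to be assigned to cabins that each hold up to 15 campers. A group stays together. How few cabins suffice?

Total = 12 + 10 + 9 + 9 + 5 + 5 + 4 + 4 + 4 + 3 + 1 = 66 campers.
Lower bound: ⌈66/15⌉ = 5 cabins.
A packing using 5 cabins:
  cabin 1: 12 + 3 = 15
  cabin 2: 10 + 5 = 15
  cabin 3: 9 + 5 + 1 = 15
  cabin 4: 9 + 4 = 13
  cabin 5: 4 + 4 = 8
This matches the lower bound, so 5 is optimal.

5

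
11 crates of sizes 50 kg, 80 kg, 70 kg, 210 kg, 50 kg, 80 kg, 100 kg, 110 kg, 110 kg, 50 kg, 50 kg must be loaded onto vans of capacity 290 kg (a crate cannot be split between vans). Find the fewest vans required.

Total = 210 + 110 + 110 + 100 + 80 + 80 + 70 + 50 + 50 + 50 + 50 = 960 kg.
Lower bound: ⌈960/290⌉ = 4 vans.
A packing using 4 vans:
  van 1: 210 + 80 = 290
  van 2: 110 + 110 + 70 = 290
  van 3: 100 + 80 + 50 + 50 = 280
  van 4: 50 + 50 = 100
This matches the lower bound, so 4 is optimal.

4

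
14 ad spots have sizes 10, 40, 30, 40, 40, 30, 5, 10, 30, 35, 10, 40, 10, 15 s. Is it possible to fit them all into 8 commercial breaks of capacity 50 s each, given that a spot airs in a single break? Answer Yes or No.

Yes

A valid assignment using 8 commercial breaks:
  break 1: 40 + 10 = 50
  break 2: 40 + 10 = 50
  break 3: 40 + 10 = 50
  break 4: 40 + 10 = 50
  break 5: 35 + 15 = 50
  break 6: 30 + 5 = 35
  break 7: 30 = 30
  break 8: 30 = 30
Every load is within 50 s, so 8 commercial breaks suffice.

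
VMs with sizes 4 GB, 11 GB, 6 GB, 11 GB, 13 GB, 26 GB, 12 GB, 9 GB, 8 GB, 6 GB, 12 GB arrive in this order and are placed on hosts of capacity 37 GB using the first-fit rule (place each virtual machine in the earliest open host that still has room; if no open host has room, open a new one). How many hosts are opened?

  4 → host 1 (new)  [load 4/37]
  11 → host 1  [load 15/37]
  6 → host 1  [load 21/37]
  11 → host 1  [load 32/37]
  13 → host 2 (new)  [load 13/37]
  26 → host 3 (new)  [load 26/37]
  12 → host 2  [load 25/37]
  9 → host 2  [load 34/37]
  8 → host 3  [load 34/37]
  6 → host 4 (new)  [load 6/37]
  12 → host 4  [load 18/37]
4 hosts opened.

4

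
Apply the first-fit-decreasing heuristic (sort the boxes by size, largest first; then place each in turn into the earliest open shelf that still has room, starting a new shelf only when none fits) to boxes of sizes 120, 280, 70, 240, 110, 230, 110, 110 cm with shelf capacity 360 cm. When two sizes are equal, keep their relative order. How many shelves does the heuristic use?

4

Sorted descending: 280, 240, 230, 120, 110, 110, 110, 70.
  280 → shelf 1 (new)  [load 280/360]
  240 → shelf 2 (new)  [load 240/360]
  230 → shelf 3 (new)  [load 230/360]
  120 → shelf 2  [load 360/360]
  110 → shelf 3  [load 340/360]
  110 → shelf 4 (new)  [load 110/360]
  110 → shelf 4  [load 220/360]
  70 → shelf 1  [load 350/360]
4 shelves opened.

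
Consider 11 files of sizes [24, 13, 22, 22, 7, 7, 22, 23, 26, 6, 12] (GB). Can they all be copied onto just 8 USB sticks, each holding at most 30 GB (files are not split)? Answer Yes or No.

A valid assignment using 7 USB sticks:
  USB stick 1: 26 = 26
  USB stick 2: 24 + 6 = 30
  USB stick 3: 23 + 7 = 30
  USB stick 4: 22 + 7 = 29
  USB stick 5: 22 = 22
  USB stick 6: 22 = 22
  USB stick 7: 13 + 12 = 25
That uses only 7 ≤ 8, so 8 USB sticks are enough.

Yes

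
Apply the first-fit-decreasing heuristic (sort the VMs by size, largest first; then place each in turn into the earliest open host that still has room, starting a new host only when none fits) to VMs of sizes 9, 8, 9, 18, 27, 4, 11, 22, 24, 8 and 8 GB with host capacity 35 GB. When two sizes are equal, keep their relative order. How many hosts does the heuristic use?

Sorted descending: 27, 24, 22, 18, 11, 9, 9, 8, 8, 8, 4.
  27 → host 1 (new)  [load 27/35]
  24 → host 2 (new)  [load 24/35]
  22 → host 3 (new)  [load 22/35]
  18 → host 4 (new)  [load 18/35]
  11 → host 2  [load 35/35]
  9 → host 3  [load 31/35]
  9 → host 4  [load 27/35]
  8 → host 1  [load 35/35]
  8 → host 4  [load 35/35]
  8 → host 5 (new)  [load 8/35]
  4 → host 3  [load 35/35]
5 hosts opened.

5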